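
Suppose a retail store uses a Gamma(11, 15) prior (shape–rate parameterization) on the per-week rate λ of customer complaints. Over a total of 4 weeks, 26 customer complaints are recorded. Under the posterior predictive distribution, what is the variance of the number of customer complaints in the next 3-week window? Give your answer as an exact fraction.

Total count 26 over total exposure 4 weeks.
Gamma(α, β) with Poisson data over total exposure Σt gives posterior Gamma(α+Σx, β+Σt) = Gamma(37, 19).
The posterior predictive for a window of length T is Negative Binomial with variance T·α'·(β'+T)/β'² = 3·37·22/361 = 2442/361.

2442/361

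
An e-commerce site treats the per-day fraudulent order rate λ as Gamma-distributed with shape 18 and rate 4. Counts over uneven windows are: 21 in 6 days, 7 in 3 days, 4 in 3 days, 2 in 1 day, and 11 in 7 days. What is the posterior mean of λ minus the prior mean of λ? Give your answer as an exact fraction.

-15/8

Total count: 21 + 7 + 4 + 2 + 11 = 45.
Total exposure: 6 + 3 + 3 + 1 + 7 = 20 days.
By Gamma–Poisson conjugacy, the posterior is Gamma(α + Σx, β + Σt) = Gamma(18 + 45, 4 + 20) = Gamma(63, 24).
Posterior mean = 63/24 = 21/8; prior mean = 18/4 = 9/2. Difference = 21/8 − 9/2 = -15/8.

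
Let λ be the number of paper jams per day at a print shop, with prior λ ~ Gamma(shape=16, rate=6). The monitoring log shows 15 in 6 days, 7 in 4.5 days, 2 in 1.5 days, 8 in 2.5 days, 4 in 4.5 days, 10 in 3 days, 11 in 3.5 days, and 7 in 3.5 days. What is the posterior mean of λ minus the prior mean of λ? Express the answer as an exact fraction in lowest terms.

Total count: 15 + 7 + 2 + 8 + 4 + 10 + 11 + 7 = 64.
Total exposure: 6 + 4.5 + 1.5 + 2.5 + 4.5 + 3 + 3.5 + 3.5 = 29 days.
Conjugate update: add total count to the shape and total exposure to the rate, giving Gamma(80, 35).
Posterior mean = 80/35 = 16/7; prior mean = 16/6 = 8/3. Difference = 16/7 − 8/3 = -8/21.

-8/21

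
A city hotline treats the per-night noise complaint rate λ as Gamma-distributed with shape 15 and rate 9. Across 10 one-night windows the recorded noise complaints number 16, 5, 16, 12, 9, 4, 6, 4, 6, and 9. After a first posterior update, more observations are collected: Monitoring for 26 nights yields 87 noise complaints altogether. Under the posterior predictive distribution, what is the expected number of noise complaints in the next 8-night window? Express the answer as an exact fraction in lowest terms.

168/5

Total count: 16 + 5 + 16 + 12 + 9 + 4 + 6 + 4 + 6 + 9 = 87.
Total exposure: 10 nights.
After the first batch: Gamma(15 + 87, 9 + 10) = Gamma(102, 19).
Total count 87 over total exposure 26 nights.
After the second batch: Gamma(102 + 87, 19 + 26) = Gamma(189, 45).
Predictive mean over an 8-night window = T·E[λ|data] = 8·189/45 = 168/5.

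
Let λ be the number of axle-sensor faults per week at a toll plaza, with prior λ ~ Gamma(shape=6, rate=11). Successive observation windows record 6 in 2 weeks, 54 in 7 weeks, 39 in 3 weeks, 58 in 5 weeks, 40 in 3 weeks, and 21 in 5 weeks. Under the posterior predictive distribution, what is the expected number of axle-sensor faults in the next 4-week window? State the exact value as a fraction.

224/9

Total count: 6 + 54 + 39 + 58 + 40 + 21 = 218.
Total exposure: 2 + 7 + 3 + 5 + 3 + 5 = 25 weeks.
The Gamma prior is conjugate for the Poisson rate, so λ | data ~ Gamma(6+218, 11+25) = Gamma(224, 36).
Predictive mean over a 4-week window = T·E[λ|data] = 4·224/36 = 224/9.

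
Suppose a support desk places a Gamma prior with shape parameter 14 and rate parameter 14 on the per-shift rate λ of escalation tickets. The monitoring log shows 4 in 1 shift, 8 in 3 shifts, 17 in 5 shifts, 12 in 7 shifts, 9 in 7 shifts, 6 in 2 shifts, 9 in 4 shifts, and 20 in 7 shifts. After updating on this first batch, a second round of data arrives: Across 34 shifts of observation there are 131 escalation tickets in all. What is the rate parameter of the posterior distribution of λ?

Total count: 4 + 8 + 17 + 12 + 9 + 6 + 9 + 20 = 85.
Total exposure: 1 + 3 + 5 + 7 + 7 + 2 + 4 + 7 = 36 shifts.
After the first batch: Gamma(14 + 85, 14 + 36) = Gamma(99, 50).
Total count 131 over total exposure 34 shifts.
After the second batch: Gamma(99 + 131, 50 + 34) = Gamma(230, 84).

84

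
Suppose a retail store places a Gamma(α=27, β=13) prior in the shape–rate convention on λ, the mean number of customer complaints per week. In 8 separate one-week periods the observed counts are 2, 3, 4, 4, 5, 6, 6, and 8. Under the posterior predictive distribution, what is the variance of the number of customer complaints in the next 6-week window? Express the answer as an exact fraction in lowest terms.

Total count: 2 + 3 + 4 + 4 + 5 + 6 + 6 + 8 = 38.
Total exposure: 8 weeks.
Posterior: α' = 27 + 38 = 65, β' = 13 + 8 = 21.
The posterior predictive for a window of length T is Negative Binomial with variance T·α'·(β'+T)/β'² = 6·65·27/441 = 1170/49.

1170/49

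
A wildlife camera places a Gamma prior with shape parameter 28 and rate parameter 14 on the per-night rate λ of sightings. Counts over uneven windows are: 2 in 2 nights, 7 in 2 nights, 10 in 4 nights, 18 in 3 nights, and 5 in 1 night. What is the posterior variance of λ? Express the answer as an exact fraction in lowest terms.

35/338

Total count: 2 + 7 + 10 + 18 + 5 = 42.
Total exposure: 2 + 2 + 4 + 3 + 1 = 12 nights.
The Gamma prior is conjugate for the Poisson rate, so λ | data ~ Gamma(28+42, 14+12) = Gamma(70, 26).
Posterior variance = α'/β'² = 70/676 = 35/338.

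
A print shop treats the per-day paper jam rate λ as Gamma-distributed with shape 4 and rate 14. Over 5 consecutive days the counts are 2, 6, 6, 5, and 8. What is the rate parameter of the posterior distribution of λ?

19

Total count: 2 + 6 + 6 + 5 + 8 = 27.
Total exposure: 5 days.
Posterior: α' = 4 + 27 = 31, β' = 14 + 5 = 19.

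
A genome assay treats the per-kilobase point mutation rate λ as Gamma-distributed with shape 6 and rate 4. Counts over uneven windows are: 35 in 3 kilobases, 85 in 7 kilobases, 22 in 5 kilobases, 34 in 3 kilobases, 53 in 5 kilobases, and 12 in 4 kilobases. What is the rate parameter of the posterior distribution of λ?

31

Total count: 35 + 85 + 22 + 34 + 53 + 12 = 241.
Total exposure: 3 + 7 + 5 + 3 + 5 + 4 = 27 kilobases.
Posterior: α' = 6 + 241 = 247, β' = 4 + 27 = 31.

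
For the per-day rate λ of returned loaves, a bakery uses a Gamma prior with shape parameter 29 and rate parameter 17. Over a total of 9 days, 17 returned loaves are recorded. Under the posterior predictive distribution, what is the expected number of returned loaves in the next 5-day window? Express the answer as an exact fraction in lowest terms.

115/13

Total count 17 over total exposure 9 days.
The Gamma prior is conjugate for the Poisson rate, so λ | data ~ Gamma(29+17, 17+9) = Gamma(46, 26).
Predictive mean over a 5-day window = T·E[λ|data] = 5·46/26 = 115/13.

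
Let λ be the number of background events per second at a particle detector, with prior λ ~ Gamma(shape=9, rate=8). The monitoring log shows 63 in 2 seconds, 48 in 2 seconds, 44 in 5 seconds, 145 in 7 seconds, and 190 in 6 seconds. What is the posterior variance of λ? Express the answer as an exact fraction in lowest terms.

Total count: 63 + 48 + 44 + 145 + 190 = 490.
Total exposure: 2 + 2 + 5 + 7 + 6 = 22 seconds.
By Gamma–Poisson conjugacy, the posterior is Gamma(α + Σx, β + Σt) = Gamma(9 + 490, 8 + 22) = Gamma(499, 30).
Posterior variance = α'/β'² = 499/900.

499/900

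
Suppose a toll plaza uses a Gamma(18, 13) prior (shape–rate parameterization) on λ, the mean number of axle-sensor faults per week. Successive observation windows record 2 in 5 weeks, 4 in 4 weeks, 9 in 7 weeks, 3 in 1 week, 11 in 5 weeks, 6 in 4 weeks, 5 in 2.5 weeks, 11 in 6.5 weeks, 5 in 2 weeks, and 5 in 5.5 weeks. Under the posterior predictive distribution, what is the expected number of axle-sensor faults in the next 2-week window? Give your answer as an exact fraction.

Total count: 2 + 4 + 9 + 3 + 11 + 6 + 5 + 11 + 5 + 5 = 61.
Total exposure: 5 + 4 + 7 + 1 + 5 + 4 + 2.5 + 6.5 + 2 + 5.5 = 42.5 weeks.
The Gamma prior is conjugate for the Poisson rate, so λ | data ~ Gamma(18+61, 13+42.5) = Gamma(79, 111/2).
Predictive mean over a 2-week window = T·E[λ|data] = 2·79/(111/2) = 316/111.

316/111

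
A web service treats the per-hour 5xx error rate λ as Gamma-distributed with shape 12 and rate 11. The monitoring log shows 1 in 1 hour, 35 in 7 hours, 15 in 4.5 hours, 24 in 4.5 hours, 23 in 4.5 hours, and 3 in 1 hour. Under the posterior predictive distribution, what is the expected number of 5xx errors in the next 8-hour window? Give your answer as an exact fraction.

1808/67

Total count: 1 + 35 + 15 + 24 + 23 + 3 = 101.
Total exposure: 1 + 7 + 4.5 + 4.5 + 4.5 + 1 = 22.5 hours.
The Gamma prior is conjugate for the Poisson rate, so λ | data ~ Gamma(12+101, 11+22.5) = Gamma(113, 67/2).
Predictive mean over an 8-hour window = T·E[λ|data] = 8·113/(67/2) = 1808/67.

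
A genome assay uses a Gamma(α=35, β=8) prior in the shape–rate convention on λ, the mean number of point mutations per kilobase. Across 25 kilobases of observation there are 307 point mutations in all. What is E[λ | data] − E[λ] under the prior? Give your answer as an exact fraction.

527/88

Total count 307 over total exposure 25 kilobases.
The Gamma prior is conjugate for the Poisson rate, so λ | data ~ Gamma(35+307, 8+25) = Gamma(342, 33).
Posterior mean = 342/33 = 114/11; prior mean = 35/8 = 35/8. Difference = 114/11 − 35/8 = 527/88.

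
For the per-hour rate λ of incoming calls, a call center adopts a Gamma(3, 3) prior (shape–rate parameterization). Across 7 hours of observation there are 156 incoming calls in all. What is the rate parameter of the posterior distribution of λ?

10

Total count 156 over total exposure 7 hours.
Gamma(α, β) with Poisson data over total exposure Σt gives posterior Gamma(α+Σx, β+Σt) = Gamma(159, 10).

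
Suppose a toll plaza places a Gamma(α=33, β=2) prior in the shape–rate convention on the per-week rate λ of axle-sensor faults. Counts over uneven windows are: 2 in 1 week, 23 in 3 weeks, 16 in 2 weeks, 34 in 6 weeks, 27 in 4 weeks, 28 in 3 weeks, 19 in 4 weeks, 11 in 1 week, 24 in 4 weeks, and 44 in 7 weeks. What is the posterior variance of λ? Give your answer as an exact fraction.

Total count: 2 + 23 + 16 + 34 + 27 + 28 + 19 + 11 + 24 + 44 = 228.
Total exposure: 1 + 3 + 2 + 6 + 4 + 3 + 4 + 1 + 4 + 7 = 35 weeks.
Gamma(α, β) with Poisson data over total exposure Σt gives posterior Gamma(α+Σx, β+Σt) = Gamma(261, 37).
Posterior variance = α'/β'² = 261/1369.

261/1369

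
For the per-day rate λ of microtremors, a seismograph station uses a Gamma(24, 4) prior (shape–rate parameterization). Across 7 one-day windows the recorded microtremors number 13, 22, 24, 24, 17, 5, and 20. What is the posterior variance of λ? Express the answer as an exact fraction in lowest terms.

149/121

Total count: 13 + 22 + 24 + 24 + 17 + 5 + 20 = 125.
Total exposure: 7 days.
Gamma(α, β) with Poisson data over total exposure Σt gives posterior Gamma(α+Σx, β+Σt) = Gamma(149, 11).
Posterior variance = α'/β'² = 149/121.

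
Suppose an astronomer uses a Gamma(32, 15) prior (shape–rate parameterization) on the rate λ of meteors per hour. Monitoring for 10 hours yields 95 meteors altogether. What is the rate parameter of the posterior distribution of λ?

Total count 95 over total exposure 10 hours.
The Gamma prior is conjugate for the Poisson rate, so λ | data ~ Gamma(32+95, 15+10) = Gamma(127, 25).

25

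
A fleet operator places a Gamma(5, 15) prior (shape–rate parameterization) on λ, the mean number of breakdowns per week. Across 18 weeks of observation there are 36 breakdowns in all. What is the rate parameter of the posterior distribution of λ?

Total count 36 over total exposure 18 weeks.
Posterior: α' = 5 + 36 = 41, β' = 15 + 18 = 33.

33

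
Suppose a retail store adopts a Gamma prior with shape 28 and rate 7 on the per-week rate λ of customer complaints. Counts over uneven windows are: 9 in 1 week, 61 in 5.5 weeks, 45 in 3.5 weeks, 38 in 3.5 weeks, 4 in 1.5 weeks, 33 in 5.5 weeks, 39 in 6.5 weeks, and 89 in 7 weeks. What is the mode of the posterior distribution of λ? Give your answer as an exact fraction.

Total count: 9 + 61 + 45 + 38 + 4 + 33 + 39 + 89 = 318.
Total exposure: 1 + 5.5 + 3.5 + 3.5 + 1.5 + 5.5 + 6.5 + 7 = 34 weeks.
By Gamma–Poisson conjugacy, the posterior is Gamma(α + Σx, β + Σt) = Gamma(28 + 318, 7 + 34) = Gamma(346, 41).
Posterior mode = (α'−1)/β' = 345/41.

345/41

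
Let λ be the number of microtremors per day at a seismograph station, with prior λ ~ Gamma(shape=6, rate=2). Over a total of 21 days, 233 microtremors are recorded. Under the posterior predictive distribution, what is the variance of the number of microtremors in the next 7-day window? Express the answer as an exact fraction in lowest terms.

50190/529

Total count 233 over total exposure 21 days.
Gamma(α, β) with Poisson data over total exposure Σt gives posterior Gamma(α+Σx, β+Σt) = Gamma(239, 23).
The posterior predictive for a window of length T is Negative Binomial with variance T·α'·(β'+T)/β'² = 7·239·30/529 = 50190/529.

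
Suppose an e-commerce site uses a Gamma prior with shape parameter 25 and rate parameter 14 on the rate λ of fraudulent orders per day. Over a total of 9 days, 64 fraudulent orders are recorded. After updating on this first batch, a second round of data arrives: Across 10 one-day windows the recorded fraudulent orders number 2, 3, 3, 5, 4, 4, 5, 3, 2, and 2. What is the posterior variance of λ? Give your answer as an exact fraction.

Total count 64 over total exposure 9 days.
After the first batch: Gamma(25 + 64, 14 + 9) = Gamma(89, 23).
Total count: 2 + 3 + 3 + 5 + 4 + 4 + 5 + 3 + 2 + 2 = 33.
Total exposure: 10 days.
After the second batch: Gamma(89 + 33, 23 + 10) = Gamma(122, 33).
Posterior variance = α'/β'² = 122/1089.

122/1089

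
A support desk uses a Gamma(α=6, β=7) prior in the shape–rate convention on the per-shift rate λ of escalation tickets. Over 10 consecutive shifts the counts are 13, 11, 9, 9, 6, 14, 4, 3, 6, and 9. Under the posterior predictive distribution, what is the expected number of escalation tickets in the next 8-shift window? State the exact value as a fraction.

720/17

Total count: 13 + 11 + 9 + 9 + 6 + 14 + 4 + 3 + 6 + 9 = 84.
Total exposure: 10 shifts.
Gamma(α, β) with Poisson data over total exposure Σt gives posterior Gamma(α+Σx, β+Σt) = Gamma(90, 17).
Predictive mean over an 8-shift window = T·E[λ|data] = 8·90/17 = 720/17.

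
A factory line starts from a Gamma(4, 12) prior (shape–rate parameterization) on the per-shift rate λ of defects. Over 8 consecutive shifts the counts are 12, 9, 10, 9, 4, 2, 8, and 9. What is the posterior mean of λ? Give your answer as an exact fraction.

Total count: 12 + 9 + 10 + 9 + 4 + 2 + 8 + 9 = 63.
Total exposure: 8 shifts.
Posterior: α' = 4 + 63 = 67, β' = 12 + 8 = 20.
Posterior mean = α'/β' = 67/20.

67/20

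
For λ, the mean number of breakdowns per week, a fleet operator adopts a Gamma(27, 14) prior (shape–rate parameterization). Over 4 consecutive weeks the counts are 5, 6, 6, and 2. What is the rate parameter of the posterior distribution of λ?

18

Total count: 5 + 6 + 6 + 2 = 19.
Total exposure: 4 weeks.
Gamma(α, β) with Poisson data over total exposure Σt gives posterior Gamma(α+Σx, β+Σt) = Gamma(46, 18).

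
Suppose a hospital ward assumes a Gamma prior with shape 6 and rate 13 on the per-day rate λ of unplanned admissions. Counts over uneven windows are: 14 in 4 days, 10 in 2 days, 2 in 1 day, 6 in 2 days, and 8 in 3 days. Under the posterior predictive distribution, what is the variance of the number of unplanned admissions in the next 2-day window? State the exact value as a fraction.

2484/625

Total count: 14 + 10 + 2 + 6 + 8 = 40.
Total exposure: 4 + 2 + 1 + 2 + 3 = 12 days.
The Gamma prior is conjugate for the Poisson rate, so λ | data ~ Gamma(6+40, 13+12) = Gamma(46, 25).
The posterior predictive for a window of length T is Negative Binomial with variance T·α'·(β'+T)/β'² = 2·46·27/625 = 2484/625.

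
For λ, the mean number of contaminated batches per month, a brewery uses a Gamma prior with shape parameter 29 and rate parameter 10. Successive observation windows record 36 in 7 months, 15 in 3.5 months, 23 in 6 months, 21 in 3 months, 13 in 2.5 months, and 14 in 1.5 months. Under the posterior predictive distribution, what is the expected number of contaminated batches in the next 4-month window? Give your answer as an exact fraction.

Total count: 36 + 15 + 23 + 21 + 13 + 14 = 122.
Total exposure: 7 + 3.5 + 6 + 3 + 2.5 + 1.5 = 23.5 months.
The Gamma prior is conjugate for the Poisson rate, so λ | data ~ Gamma(29+122, 10+23.5) = Gamma(151, 67/2).
Predictive mean over a 4-month window = T·E[λ|data] = 4·151/(67/2) = 1208/67.

1208/67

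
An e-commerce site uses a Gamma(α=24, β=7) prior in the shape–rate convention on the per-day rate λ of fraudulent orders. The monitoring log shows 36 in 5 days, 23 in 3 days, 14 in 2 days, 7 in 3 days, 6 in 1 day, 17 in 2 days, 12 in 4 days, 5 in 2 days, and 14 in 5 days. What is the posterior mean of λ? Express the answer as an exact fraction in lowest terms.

79/17

Total count: 36 + 23 + 14 + 7 + 6 + 17 + 12 + 5 + 14 = 134.
Total exposure: 5 + 3 + 2 + 3 + 1 + 2 + 4 + 2 + 5 = 27 days.
Posterior: α' = 24 + 134 = 158, β' = 7 + 27 = 34.
Posterior mean = α'/β' = 158/34 = 79/17.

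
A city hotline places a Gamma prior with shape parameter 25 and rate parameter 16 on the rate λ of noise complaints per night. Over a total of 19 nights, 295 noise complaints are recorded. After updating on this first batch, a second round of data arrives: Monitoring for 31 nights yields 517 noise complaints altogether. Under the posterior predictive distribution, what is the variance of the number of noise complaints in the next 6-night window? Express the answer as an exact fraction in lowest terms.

10044/121

Total count 295 over total exposure 19 nights.
After the first batch: Gamma(25 + 295, 16 + 19) = Gamma(320, 35).
Total count 517 over total exposure 31 nights.
After the second batch: Gamma(320 + 517, 35 + 31) = Gamma(837, 66).
The posterior predictive for a window of length T is Negative Binomial with variance T·α'·(β'+T)/β'² = 6·837·72/4356 = 10044/121.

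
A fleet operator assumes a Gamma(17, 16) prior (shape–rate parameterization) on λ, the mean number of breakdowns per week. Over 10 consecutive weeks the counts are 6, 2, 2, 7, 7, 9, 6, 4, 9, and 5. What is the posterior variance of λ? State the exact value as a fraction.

Total count: 6 + 2 + 2 + 7 + 7 + 9 + 6 + 4 + 9 + 5 = 57.
Total exposure: 10 weeks.
By Gamma–Poisson conjugacy, the posterior is Gamma(α + Σx, β + Σt) = Gamma(17 + 57, 16 + 10) = Gamma(74, 26).
Posterior variance = α'/β'² = 74/676 = 37/338.

37/338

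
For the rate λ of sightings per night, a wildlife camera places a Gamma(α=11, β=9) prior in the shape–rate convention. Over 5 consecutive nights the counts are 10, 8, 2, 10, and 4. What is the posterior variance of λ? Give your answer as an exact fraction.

Total count: 10 + 8 + 2 + 10 + 4 = 34.
Total exposure: 5 nights.
Conjugate update: add total count to the shape and total exposure to the rate, giving Gamma(45, 14).
Posterior variance = α'/β'² = 45/196.

45/196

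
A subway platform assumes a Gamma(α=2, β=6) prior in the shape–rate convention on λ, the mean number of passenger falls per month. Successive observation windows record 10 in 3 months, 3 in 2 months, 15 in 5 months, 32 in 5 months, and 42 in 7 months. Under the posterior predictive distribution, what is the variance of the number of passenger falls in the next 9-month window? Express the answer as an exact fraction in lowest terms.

4329/98

Total count: 10 + 3 + 15 + 32 + 42 = 102.
Total exposure: 3 + 2 + 5 + 5 + 7 = 22 months.
Gamma(α, β) with Poisson data over total exposure Σt gives posterior Gamma(α+Σx, β+Σt) = Gamma(104, 28).
The posterior predictive for a window of length T is Negative Binomial with variance T·α'·(β'+T)/β'² = 9·104·37/784 = 4329/98.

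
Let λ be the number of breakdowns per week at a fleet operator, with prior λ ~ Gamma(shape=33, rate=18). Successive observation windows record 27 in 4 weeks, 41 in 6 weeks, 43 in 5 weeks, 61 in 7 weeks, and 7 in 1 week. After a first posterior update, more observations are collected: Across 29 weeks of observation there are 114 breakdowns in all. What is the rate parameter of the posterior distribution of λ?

70

Total count: 27 + 41 + 43 + 61 + 7 = 179.
Total exposure: 4 + 6 + 5 + 7 + 1 = 23 weeks.
After the first batch: Gamma(33 + 179, 18 + 23) = Gamma(212, 41).
Total count 114 over total exposure 29 weeks.
After the second batch: Gamma(212 + 114, 41 + 29) = Gamma(326, 70).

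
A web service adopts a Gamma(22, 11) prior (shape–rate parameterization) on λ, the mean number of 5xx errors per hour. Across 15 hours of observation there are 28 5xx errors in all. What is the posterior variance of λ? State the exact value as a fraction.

Total count 28 over total exposure 15 hours.
Conjugate update: add total count to the shape and total exposure to the rate, giving Gamma(50, 26).
Posterior variance = α'/β'² = 50/676 = 25/338.

25/338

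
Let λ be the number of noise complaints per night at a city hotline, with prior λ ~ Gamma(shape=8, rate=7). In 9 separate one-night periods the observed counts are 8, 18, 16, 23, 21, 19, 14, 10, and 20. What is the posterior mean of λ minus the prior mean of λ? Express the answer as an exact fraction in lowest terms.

Total count: 8 + 18 + 16 + 23 + 21 + 19 + 14 + 10 + 20 = 149.
Total exposure: 9 nights.
The Gamma prior is conjugate for the Poisson rate, so λ | data ~ Gamma(8+149, 7+9) = Gamma(157, 16).
Posterior mean = 157/16 = 157/16; prior mean = 8/7 = 8/7. Difference = 157/16 − 8/7 = 971/112.

971/112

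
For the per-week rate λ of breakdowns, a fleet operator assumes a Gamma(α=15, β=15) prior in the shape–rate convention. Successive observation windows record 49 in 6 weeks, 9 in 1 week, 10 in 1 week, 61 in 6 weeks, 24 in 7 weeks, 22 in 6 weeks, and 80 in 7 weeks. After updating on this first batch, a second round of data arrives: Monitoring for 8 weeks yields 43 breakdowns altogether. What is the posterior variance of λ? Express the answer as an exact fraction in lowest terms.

313/3249

Total count: 49 + 9 + 10 + 61 + 24 + 22 + 80 = 255.
Total exposure: 6 + 1 + 1 + 6 + 7 + 6 + 7 = 34 weeks.
After the first batch: Gamma(15 + 255, 15 + 34) = Gamma(270, 49).
Total count 43 over total exposure 8 weeks.
After the second batch: Gamma(270 + 43, 49 + 8) = Gamma(313, 57).
Posterior variance = α'/β'² = 313/3249.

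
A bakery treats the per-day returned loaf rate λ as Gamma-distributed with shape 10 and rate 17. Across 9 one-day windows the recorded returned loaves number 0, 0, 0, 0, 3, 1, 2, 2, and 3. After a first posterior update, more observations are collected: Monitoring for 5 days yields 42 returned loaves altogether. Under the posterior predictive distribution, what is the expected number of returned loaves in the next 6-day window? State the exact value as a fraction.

378/31

Total count: 0 + 0 + 0 + 0 + 3 + 1 + 2 + 2 + 3 = 11.
Total exposure: 9 days.
After the first batch: Gamma(10 + 11, 17 + 9) = Gamma(21, 26).
Total count 42 over total exposure 5 days.
After the second batch: Gamma(21 + 42, 26 + 5) = Gamma(63, 31).
Predictive mean over a 6-day window = T·E[λ|data] = 6·63/31 = 378/31.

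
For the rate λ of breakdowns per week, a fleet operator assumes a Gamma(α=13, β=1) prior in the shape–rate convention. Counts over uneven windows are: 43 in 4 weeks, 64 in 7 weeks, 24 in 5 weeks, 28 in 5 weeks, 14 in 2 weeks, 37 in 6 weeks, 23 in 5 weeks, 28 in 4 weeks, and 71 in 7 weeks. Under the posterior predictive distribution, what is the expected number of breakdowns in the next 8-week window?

Total count: 43 + 64 + 24 + 28 + 14 + 37 + 23 + 28 + 71 = 332.
Total exposure: 4 + 7 + 5 + 5 + 2 + 6 + 5 + 4 + 7 = 45 weeks.
Posterior: α' = 13 + 332 = 345, β' = 1 + 45 = 46.
Predictive mean over an 8-week window = T·E[λ|data] = 8·345/46 = 60.

60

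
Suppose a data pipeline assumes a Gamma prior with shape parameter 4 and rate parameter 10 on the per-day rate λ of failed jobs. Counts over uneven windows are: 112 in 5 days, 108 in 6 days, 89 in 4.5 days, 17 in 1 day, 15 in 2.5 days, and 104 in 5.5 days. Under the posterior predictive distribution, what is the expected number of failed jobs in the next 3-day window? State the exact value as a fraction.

898/23

Total count: 112 + 108 + 89 + 17 + 15 + 104 = 445.
Total exposure: 5 + 6 + 4.5 + 1 + 2.5 + 5.5 = 24.5 days.
Conjugate update: add total count to the shape and total exposure to the rate, giving Gamma(449, 69/2).
Predictive mean over a 3-day window = T·E[λ|data] = 3·449/(69/2) = 898/23.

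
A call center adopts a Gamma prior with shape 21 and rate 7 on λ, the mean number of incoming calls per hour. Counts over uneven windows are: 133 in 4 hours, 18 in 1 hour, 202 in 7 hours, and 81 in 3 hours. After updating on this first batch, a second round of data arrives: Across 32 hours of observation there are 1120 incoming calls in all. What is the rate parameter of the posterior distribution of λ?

Total count: 133 + 18 + 202 + 81 = 434.
Total exposure: 4 + 1 + 7 + 3 = 15 hours.
After the first batch: Gamma(21 + 434, 7 + 15) = Gamma(455, 22).
Total count 1120 over total exposure 32 hours.
After the second batch: Gamma(455 + 1120, 22 + 32) = Gamma(1575, 54).

54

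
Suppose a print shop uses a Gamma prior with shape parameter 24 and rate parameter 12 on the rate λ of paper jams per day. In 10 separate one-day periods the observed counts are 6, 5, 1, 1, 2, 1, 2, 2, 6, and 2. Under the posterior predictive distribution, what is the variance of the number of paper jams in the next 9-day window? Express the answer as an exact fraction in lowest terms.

Total count: 6 + 5 + 1 + 1 + 2 + 1 + 2 + 2 + 6 + 2 = 28.
Total exposure: 10 days.
The Gamma prior is conjugate for the Poisson rate, so λ | data ~ Gamma(24+28, 12+10) = Gamma(52, 22).
The posterior predictive for a window of length T is Negative Binomial with variance T·α'·(β'+T)/β'² = 9·52·31/484 = 3627/121.

3627/121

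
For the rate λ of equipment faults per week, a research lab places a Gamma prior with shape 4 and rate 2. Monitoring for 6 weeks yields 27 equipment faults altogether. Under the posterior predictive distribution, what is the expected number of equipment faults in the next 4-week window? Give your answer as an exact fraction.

Total count 27 over total exposure 6 weeks.
Gamma(α, β) with Poisson data over total exposure Σt gives posterior Gamma(α+Σx, β+Σt) = Gamma(31, 8).
Predictive mean over a 4-week window = T·E[λ|data] = 4·31/8 = 31/2.

31/2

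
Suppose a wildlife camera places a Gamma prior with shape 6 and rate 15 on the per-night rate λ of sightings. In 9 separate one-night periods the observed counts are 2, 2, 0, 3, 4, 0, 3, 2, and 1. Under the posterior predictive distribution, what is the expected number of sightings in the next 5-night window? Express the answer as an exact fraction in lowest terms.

Total count: 2 + 2 + 0 + 3 + 4 + 0 + 3 + 2 + 1 = 17.
Total exposure: 9 nights.
By Gamma–Poisson conjugacy, the posterior is Gamma(α + Σx, β + Σt) = Gamma(6 + 17, 15 + 9) = Gamma(23, 24).
Predictive mean over a 5-night window = T·E[λ|data] = 5·23/24 = 115/24.

115/24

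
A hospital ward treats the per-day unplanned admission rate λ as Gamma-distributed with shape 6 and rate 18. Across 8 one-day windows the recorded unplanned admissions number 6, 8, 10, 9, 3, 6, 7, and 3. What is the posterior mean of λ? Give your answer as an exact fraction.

Total count: 6 + 8 + 10 + 9 + 3 + 6 + 7 + 3 = 52.
Total exposure: 8 days.
By Gamma–Poisson conjugacy, the posterior is Gamma(α + Σx, β + Σt) = Gamma(6 + 52, 18 + 8) = Gamma(58, 26).
Posterior mean = α'/β' = 58/26 = 29/13.

29/13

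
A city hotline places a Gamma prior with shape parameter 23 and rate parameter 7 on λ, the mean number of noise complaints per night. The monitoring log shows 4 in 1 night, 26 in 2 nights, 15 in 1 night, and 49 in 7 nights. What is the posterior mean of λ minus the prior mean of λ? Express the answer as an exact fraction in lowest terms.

Total count: 4 + 26 + 15 + 49 = 94.
Total exposure: 1 + 2 + 1 + 7 = 11 nights.
The Gamma prior is conjugate for the Poisson rate, so λ | data ~ Gamma(23+94, 7+11) = Gamma(117, 18).
Posterior mean = 117/18 = 13/2; prior mean = 23/7 = 23/7. Difference = 13/2 − 23/7 = 45/14.

45/14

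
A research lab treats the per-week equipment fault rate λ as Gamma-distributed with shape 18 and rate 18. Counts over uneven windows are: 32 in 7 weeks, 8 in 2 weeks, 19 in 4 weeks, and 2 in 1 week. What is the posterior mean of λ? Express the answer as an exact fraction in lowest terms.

Total count: 32 + 8 + 19 + 2 = 61.
Total exposure: 7 + 2 + 4 + 1 = 14 weeks.
Conjugate update: add total count to the shape and total exposure to the rate, giving Gamma(79, 32).
Posterior mean = α'/β' = 79/32.

79/32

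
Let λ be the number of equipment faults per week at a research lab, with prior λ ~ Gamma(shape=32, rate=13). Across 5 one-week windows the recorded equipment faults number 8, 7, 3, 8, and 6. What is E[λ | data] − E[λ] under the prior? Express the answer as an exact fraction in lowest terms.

128/117

Total count: 8 + 7 + 3 + 8 + 6 = 32.
Total exposure: 5 weeks.
By Gamma–Poisson conjugacy, the posterior is Gamma(α + Σx, β + Σt) = Gamma(32 + 32, 13 + 5) = Gamma(64, 18).
Posterior mean = 64/18 = 32/9; prior mean = 32/13 = 32/13. Difference = 32/9 − 32/13 = 128/117.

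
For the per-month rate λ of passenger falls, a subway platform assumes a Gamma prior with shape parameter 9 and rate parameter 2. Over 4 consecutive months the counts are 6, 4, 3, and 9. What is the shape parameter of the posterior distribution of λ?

Total count: 6 + 4 + 3 + 9 = 22.
Total exposure: 4 months.
Gamma(α, β) with Poisson data over total exposure Σt gives posterior Gamma(α+Σx, β+Σt) = Gamma(31, 6).

31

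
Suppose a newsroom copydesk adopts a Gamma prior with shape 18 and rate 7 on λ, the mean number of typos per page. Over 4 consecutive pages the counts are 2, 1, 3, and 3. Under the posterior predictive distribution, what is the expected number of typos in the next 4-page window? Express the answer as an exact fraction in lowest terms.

Total count: 2 + 1 + 3 + 3 = 9.
Total exposure: 4 pages.
By Gamma–Poisson conjugacy, the posterior is Gamma(α + Σx, β + Σt) = Gamma(18 + 9, 7 + 4) = Gamma(27, 11).
Predictive mean over a 4-page window = T·E[λ|data] = 4·27/11 = 108/11.

108/11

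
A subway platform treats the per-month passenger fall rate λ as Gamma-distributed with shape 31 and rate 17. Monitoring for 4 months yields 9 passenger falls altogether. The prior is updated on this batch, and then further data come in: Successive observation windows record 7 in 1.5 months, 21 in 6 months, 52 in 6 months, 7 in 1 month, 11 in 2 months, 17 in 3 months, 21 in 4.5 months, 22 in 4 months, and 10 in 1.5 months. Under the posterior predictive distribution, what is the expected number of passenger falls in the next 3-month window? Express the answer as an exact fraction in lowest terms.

1248/101

Total count 9 over total exposure 4 months.
After the first batch: Gamma(31 + 9, 17 + 4) = Gamma(40, 21).
Total count: 7 + 21 + 52 + 7 + 11 + 17 + 21 + 22 + 10 = 168.
Total exposure: 1.5 + 6 + 6 + 1 + 2 + 3 + 4.5 + 4 + 1.5 = 29.5 months.
After the second batch: Gamma(40 + 168, 21 + 29.5) = Gamma(208, 101/2).
Predictive mean over a 3-month window = T·E[λ|data] = 3·208/(101/2) = 1248/101.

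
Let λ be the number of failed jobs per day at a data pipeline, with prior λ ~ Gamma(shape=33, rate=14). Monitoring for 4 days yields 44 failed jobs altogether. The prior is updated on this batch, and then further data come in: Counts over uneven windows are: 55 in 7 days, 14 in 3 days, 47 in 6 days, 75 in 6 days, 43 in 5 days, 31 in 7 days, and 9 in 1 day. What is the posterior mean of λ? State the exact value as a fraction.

351/53

Total count 44 over total exposure 4 days.
After the first batch: Gamma(33 + 44, 14 + 4) = Gamma(77, 18).
Total count: 55 + 14 + 47 + 75 + 43 + 31 + 9 = 274.
Total exposure: 7 + 3 + 6 + 6 + 5 + 7 + 1 = 35 days.
After the second batch: Gamma(77 + 274, 18 + 35) = Gamma(351, 53).
Posterior mean = α'/β' = 351/53.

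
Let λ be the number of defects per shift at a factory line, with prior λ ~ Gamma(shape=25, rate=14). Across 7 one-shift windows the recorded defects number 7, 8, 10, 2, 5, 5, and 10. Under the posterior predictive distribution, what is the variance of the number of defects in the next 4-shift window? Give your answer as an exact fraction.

800/49

Total count: 7 + 8 + 10 + 2 + 5 + 5 + 10 = 47.
Total exposure: 7 shifts.
Gamma(α, β) with Poisson data over total exposure Σt gives posterior Gamma(α+Σx, β+Σt) = Gamma(72, 21).
The posterior predictive for a window of length T is Negative Binomial with variance T·α'·(β'+T)/β'² = 4·72·25/441 = 800/49.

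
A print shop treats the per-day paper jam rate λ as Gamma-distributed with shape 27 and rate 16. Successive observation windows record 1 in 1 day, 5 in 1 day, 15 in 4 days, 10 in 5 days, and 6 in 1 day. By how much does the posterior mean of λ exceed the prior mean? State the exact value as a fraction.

Total count: 1 + 5 + 15 + 10 + 6 = 37.
Total exposure: 1 + 1 + 4 + 5 + 1 = 12 days.
Posterior: α' = 27 + 37 = 64, β' = 16 + 12 = 28.
Posterior mean = 64/28 = 16/7; prior mean = 27/16 = 27/16. Difference = 16/7 − 27/16 = 67/112.

67/112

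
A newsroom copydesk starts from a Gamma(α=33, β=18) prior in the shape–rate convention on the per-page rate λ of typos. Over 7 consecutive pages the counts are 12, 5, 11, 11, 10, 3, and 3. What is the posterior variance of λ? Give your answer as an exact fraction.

88/625

Total count: 12 + 5 + 11 + 11 + 10 + 3 + 3 = 55.
Total exposure: 7 pages.
Posterior: α' = 33 + 55 = 88, β' = 18 + 7 = 25.
Posterior variance = α'/β'² = 88/625.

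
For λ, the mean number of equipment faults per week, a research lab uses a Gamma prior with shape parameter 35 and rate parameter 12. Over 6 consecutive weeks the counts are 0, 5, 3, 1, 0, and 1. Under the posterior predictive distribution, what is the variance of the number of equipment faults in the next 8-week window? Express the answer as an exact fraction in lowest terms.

Total count: 0 + 5 + 3 + 1 + 0 + 1 = 10.
Total exposure: 6 weeks.
Conjugate update: add total count to the shape and total exposure to the rate, giving Gamma(45, 18).
The posterior predictive for a window of length T is Negative Binomial with variance T·α'·(β'+T)/β'² = 8·45·26/324 = 260/9.

260/9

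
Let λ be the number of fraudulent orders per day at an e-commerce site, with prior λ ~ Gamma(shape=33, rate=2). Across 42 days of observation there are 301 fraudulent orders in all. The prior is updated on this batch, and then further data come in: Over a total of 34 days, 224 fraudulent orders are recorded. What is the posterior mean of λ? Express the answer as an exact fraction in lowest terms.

93/13

Total count 301 over total exposure 42 days.
After the first batch: Gamma(33 + 301, 2 + 42) = Gamma(334, 44).
Total count 224 over total exposure 34 days.
After the second batch: Gamma(334 + 224, 44 + 34) = Gamma(558, 78).
Posterior mean = α'/β' = 558/78 = 93/13.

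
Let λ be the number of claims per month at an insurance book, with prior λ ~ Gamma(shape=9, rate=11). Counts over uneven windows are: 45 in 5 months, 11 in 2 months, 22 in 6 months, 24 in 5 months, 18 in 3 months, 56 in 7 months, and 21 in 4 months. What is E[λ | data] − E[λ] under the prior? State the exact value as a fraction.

Total count: 45 + 11 + 22 + 24 + 18 + 56 + 21 = 197.
Total exposure: 5 + 2 + 6 + 5 + 3 + 7 + 4 = 32 months.
Posterior: α' = 9 + 197 = 206, β' = 11 + 32 = 43.
Posterior mean = 206/43 = 206/43; prior mean = 9/11 = 9/11. Difference = 206/43 − 9/11 = 1879/473.

1879/473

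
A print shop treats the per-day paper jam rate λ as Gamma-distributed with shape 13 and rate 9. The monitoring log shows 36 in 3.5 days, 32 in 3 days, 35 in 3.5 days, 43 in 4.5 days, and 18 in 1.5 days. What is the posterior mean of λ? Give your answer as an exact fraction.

Total count: 36 + 32 + 35 + 43 + 18 = 164.
Total exposure: 3.5 + 3 + 3.5 + 4.5 + 1.5 = 16 days.
By Gamma–Poisson conjugacy, the posterior is Gamma(α + Σx, β + Σt) = Gamma(13 + 164, 9 + 16) = Gamma(177, 25).
Posterior mean = α'/β' = 177/25.

177/25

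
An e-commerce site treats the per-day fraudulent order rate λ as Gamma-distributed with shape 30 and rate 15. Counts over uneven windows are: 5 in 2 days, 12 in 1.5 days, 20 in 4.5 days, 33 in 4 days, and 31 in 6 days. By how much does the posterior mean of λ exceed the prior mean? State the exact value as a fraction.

65/33

Total count: 5 + 12 + 20 + 33 + 31 = 101.
Total exposure: 2 + 1.5 + 4.5 + 4 + 6 = 18 days.
Conjugate update: add total count to the shape and total exposure to the rate, giving Gamma(131, 33).
Posterior mean = 131/33 = 131/33; prior mean = 30/15 = 2. Difference = 131/33 − 2 = 65/33.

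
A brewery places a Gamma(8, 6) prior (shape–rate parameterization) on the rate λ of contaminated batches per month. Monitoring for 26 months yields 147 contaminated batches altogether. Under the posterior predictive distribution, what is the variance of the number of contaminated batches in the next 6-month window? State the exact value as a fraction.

8835/256

Total count 147 over total exposure 26 months.
Gamma(α, β) with Poisson data over total exposure Σt gives posterior Gamma(α+Σx, β+Σt) = Gamma(155, 32).
The posterior predictive for a window of length T is Negative Binomial with variance T·α'·(β'+T)/β'² = 6·155·38/1024 = 8835/256.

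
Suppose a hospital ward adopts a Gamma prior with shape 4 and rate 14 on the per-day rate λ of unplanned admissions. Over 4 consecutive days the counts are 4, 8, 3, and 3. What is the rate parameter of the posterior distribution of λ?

18

Total count: 4 + 8 + 3 + 3 = 18.
Total exposure: 4 days.
Posterior: α' = 4 + 18 = 22, β' = 14 + 4 = 18.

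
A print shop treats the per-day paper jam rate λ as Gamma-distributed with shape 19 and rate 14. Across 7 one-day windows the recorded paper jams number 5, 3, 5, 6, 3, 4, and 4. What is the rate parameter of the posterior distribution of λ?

21

Total count: 5 + 3 + 5 + 6 + 3 + 4 + 4 = 30.
Total exposure: 7 days.
Posterior: α' = 19 + 30 = 49, β' = 14 + 7 = 21.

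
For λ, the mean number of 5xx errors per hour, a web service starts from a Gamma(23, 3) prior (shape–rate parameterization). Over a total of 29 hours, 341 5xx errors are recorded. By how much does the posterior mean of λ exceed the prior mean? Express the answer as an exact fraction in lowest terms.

Total count 341 over total exposure 29 hours.
By Gamma–Poisson conjugacy, the posterior is Gamma(α + Σx, β + Σt) = Gamma(23 + 341, 3 + 29) = Gamma(364, 32).
Posterior mean = 364/32 = 91/8; prior mean = 23/3 = 23/3. Difference = 91/8 − 23/3 = 89/24.

89/24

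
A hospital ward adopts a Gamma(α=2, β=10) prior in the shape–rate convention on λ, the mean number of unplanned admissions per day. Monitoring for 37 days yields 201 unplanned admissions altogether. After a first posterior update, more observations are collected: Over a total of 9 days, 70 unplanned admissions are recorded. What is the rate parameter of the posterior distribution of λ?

56

Total count 201 over total exposure 37 days.
After the first batch: Gamma(2 + 201, 10 + 37) = Gamma(203, 47).
Total count 70 over total exposure 9 days.
After the second batch: Gamma(203 + 70, 47 + 9) = Gamma(273, 56).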